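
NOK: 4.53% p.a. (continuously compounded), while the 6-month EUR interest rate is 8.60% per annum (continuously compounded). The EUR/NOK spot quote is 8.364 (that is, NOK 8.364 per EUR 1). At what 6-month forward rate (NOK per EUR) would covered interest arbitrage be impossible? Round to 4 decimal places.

8.1955

T = 6/12 years.
Growth of 1 NOK over T: e^(0.0453×6/12) = 1.0229085.
EUR accumulates by e^(0.0860×6/12) = 1.0439379.
So F = 8.364 × 1.0229085 / 1.0439379 = 8.195513 (NOK/EUR).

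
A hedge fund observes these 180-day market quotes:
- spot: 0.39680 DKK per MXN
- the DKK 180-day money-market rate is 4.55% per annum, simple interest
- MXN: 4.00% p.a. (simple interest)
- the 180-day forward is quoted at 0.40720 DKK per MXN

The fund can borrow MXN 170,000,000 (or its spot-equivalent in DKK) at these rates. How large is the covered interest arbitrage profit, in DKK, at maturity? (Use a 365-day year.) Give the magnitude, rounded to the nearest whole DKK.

T = 180/365 years.
Keep in MXN, deliver into the forward: 170,000,000·1.0197260274·0.40720 = DKK 70,589,514.52.
Swap to DKK now, deposit: 170,000,000·0.39680·1.0224383562 = DKK 68,969,601.76.
The quoted forward overvalues MXN, so borrow DKK, buy MXN at spot, deposit the MXN at 4.00%, and sell the proceeds forward at 0.40720.
Profit = 70,589,514.52 − 68,969,601.76 = DKK 1,619,913.

DKK 1,619,913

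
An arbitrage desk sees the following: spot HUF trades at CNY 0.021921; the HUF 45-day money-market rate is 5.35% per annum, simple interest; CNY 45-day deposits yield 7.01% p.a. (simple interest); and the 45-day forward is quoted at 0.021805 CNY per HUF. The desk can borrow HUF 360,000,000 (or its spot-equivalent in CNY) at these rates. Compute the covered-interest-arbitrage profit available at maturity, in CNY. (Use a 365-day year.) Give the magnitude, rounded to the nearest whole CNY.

T = 45/365 years.
Route A — deposit HUF, sell forward: 360,000,000 × 1.00659589 × 0.021805 = CNY 7,901,576.42.
Route B — convert at spot, deposit CNY: 360,000,000 × 0.021921 × 1.008642466 = CNY 7,959,762.54.
The quoted forward undervalues HUF, so borrow HUF, convert to CNY at spot, deposit the CNY at 7.01%, and buy HUF forward at 0.021805 to cover the loan.
Arbitrage profit = |7,901,576.42 − 7,959,762.54| = CNY 58,186.

CNY 58,186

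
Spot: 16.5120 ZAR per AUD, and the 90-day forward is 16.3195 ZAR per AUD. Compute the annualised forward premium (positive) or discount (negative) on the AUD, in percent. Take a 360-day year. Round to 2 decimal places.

T = 90/360 years.
(F − S)/S = (16.3195 − 16.512)/16.512 = -0.0116582.
Annualise by dividing by T: -0.0116582 / (90/360) = -0.046633 → -4.66%.

-4.66%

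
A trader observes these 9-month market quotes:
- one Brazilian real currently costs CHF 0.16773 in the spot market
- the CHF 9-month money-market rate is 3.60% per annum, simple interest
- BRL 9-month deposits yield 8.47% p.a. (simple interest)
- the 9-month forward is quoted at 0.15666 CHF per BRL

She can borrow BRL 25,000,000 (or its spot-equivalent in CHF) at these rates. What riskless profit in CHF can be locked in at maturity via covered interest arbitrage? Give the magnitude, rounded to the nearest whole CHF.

T = 9/12 years.
Invest the BRL and cover forward: 25,000,000 × 1.063525 × 0.15666 = CHF 4,165,295.66.
Convert at spot and invest in CHF: 25,000,000 × 0.16773 × 1.027000 = CHF 4,306,467.75.
The quoted forward undervalues BRL, so borrow BRL, convert to CHF at spot, deposit the CHF at 3.60%, and buy BRL forward at 0.15666 to cover the loan.
Arbitrage profit = |4,165,295.66 − 4,306,467.75| = CHF 141,172.

CHF 141,172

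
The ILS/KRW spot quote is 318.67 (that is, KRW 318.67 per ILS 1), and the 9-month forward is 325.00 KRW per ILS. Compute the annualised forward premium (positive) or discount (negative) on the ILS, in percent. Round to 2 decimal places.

+2.65%

T = 9/12 years.
ILS trades forward at +1.98638% vs spot over the period.
×(1/T) gives 2.65% p.a.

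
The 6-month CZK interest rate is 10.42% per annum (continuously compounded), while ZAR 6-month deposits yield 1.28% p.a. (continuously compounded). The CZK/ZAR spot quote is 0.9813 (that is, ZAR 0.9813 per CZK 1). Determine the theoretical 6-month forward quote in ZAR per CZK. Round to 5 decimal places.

T = 6/12 years.
ZAR accumulates by e^(0.0128×6/12) = 1.0064205.
CZK growth factor: e^(0.1042×6/12) = 1.0534811.
Forward (ZAR per CZK) = 0.9813 × 1.0064205 / 1.0534811 = 0.9374638.

0.93746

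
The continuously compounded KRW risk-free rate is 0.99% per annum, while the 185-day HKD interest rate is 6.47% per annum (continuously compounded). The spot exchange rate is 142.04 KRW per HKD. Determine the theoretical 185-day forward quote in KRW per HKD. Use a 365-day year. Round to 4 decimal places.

138.1491

T = 185/365 years.
KRW growth factor: e^(0.0099×185/365) = 1.005030419.
HKD accumulates by e^(0.0647×185/365) = 1.033336772.
So F = 142.04 × 1.005030419 / 1.033336772 = 138.149076 (KRW/HKD).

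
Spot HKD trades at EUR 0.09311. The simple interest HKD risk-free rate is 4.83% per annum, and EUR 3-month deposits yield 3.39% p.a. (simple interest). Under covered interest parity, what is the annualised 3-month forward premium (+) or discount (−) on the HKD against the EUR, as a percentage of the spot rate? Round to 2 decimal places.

T = 3/12 years.
No-arbitrage forward: 0.09311 × 1.008475 / 1.012075 = 0.09277880 EUR/HKD.
Annualised premium = (F − S)/S × (1/T) = (0.09277880 − 0.09311)/0.09311 ÷ (3/12) = -1.42%.

-1.42%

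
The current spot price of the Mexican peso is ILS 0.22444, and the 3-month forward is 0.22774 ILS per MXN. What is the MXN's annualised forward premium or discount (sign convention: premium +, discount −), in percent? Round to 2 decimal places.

+5.88%

T = 3/12 years.
(F − S)/S = (0.22774 − 0.22444)/0.22444 = 0.0147033.
Annualise by dividing by T: 0.0147033 / (3/12) = 0.058813 → 5.88%.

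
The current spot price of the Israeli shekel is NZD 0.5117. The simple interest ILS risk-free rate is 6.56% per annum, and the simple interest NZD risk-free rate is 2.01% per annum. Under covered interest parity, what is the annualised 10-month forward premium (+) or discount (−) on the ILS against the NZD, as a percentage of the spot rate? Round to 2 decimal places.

T = 10/12 years.
CIP forward (NZD per ILS) = 0.5117 × 1.016750/1.0546667 = 0.4933037.
Annualised premium = (F − S)/S × (1/T) = (0.4933037 − 0.5117)/0.5117 ÷ (10/12) = -4.31%.

-4.31%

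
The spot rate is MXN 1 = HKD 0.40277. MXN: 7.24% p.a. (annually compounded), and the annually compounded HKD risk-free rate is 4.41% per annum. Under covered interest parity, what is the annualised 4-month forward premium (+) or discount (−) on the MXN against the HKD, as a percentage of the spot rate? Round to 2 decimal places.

-2.66%

T = 4/12 years.
CIP forward (HKD per MXN) = 0.40277 × 1.0144891/1.0235733 = 0.39919542.
(F − S)/S ÷ T = (0.39919542 − 0.40277)/0.40277/(4/12) = -0.026625 → -2.66%.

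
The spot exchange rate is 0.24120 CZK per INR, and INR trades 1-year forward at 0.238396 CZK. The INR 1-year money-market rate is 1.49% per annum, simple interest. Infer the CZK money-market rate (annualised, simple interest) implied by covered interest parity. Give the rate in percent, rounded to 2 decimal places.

T = 1 year.
CIP gives F = S · g_CZK/g_INR, so g_CZK/g_INR = 0.238396/0.2412 = 0.9883748.
INR growth factor: 1 + 0.0149×1 = 1.014900.
That pins the CZK growth at 1.0031016.
(1.0031016 − 1)/T = 0.003102, i.e. 0.31%.

0.31%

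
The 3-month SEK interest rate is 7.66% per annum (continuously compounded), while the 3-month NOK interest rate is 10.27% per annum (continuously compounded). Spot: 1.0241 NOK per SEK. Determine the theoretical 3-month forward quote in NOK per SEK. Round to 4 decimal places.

T = 3/12 years.
NOK growth factor: e^(0.1027×3/12) = 1.0260074.
Growth of 1 SEK over T: e^(0.0766×3/12) = 1.0193345.
CIP: F = S · (grow NOK)/(grow SEK) = 1.0241 × 1.0260074/1.0193345 = 1.030804 NOK per SEK.

1.0308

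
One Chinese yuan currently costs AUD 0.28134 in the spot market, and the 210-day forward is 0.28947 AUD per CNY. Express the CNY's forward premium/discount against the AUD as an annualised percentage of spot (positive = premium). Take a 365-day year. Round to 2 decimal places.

+5.02%

T = 210/365 years.
(F − S)/S = (0.28947 − 0.28134)/0.28134 = 0.0288974.
Annualise by dividing by T: 0.0288974 / (210/365) = 0.050226 → 5.02%.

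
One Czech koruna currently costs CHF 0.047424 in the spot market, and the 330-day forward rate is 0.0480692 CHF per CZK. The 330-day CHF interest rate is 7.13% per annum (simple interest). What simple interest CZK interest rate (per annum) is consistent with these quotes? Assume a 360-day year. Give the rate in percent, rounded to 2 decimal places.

T = 330/360 years.
CIP gives F = S · g_CHF/g_CZK, so g_CHF/g_CZK = 0.0480692/0.047424 = 1.0136049.
CHF growth factor: 1 + 0.0713×330/360 = 1.0653583.
Hence g_CZK = 1.0510588.
r = (1.0510588 − 1)/(330/360) = 0.055701 → 5.57%.

5.57%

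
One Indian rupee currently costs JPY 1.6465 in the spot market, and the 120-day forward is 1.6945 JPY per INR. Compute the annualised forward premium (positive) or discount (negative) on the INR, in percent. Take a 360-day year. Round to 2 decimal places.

T = 120/360 years.
Period premium: (1.6945 − 1.6465)/1.6465 = 0.0291527.
Per annum: 0.0291527 / (120/360) = 0.087458 = 8.75%.

+8.75%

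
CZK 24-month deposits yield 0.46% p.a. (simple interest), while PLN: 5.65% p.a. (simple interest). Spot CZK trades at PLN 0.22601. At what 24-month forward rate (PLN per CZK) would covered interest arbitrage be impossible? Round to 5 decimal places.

T = 2 years.
PLN growth factor: 1 + 0.0565×2 = 1.113000.
Growth of 1 CZK over T: 1 + 0.0046×2 = 1.009200.
So F = 0.22601 × 1.113000 / 1.009200 = 0.2492560 (PLN/CZK).

0.24926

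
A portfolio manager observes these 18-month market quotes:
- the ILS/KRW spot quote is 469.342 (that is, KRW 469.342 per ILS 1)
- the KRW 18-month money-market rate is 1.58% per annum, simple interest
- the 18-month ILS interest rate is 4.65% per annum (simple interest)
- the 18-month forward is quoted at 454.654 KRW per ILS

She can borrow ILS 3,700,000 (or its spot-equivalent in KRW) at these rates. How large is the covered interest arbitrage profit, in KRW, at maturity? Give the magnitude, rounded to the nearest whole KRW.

KRW 21,832,631

T = 18/12 years.
Route A — deposit ILS, sell forward: 3,700,000 × 1.069750 × 454.654 = KRW 1,799,554,631.05.
Route B — convert at spot, deposit KRW: 3,700,000 × 469.342 × 1.023700 = KRW 1,777,721,999.98.
The quoted forward overvalues ILS, so borrow KRW, buy ILS at spot, deposit the ILS at 4.65%, and sell the proceeds forward at 454.654.
Profit = 1,799,554,631.05 − 1,777,721,999.98 = KRW 21,832,631.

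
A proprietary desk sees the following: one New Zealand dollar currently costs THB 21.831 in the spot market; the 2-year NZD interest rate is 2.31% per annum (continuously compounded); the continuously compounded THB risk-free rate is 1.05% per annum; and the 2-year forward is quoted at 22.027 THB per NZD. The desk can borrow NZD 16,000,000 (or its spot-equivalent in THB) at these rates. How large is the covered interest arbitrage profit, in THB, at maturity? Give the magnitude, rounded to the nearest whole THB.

T = 2 years.
Route A — deposit NZD, sell forward: 16,000,000 × 1.04728384678 × 22.027 = THB 369,096,340.69.
Route B — convert at spot, deposit THB: 16,000,000 × 21.831 × 1.02122205164 = THB 356,708,777.75.
The quoted forward overvalues NZD, so borrow THB, buy NZD at spot, deposit the NZD at 2.31%, and sell the proceeds forward at 22.027.
Arbitrage profit = |369,096,340.69 − 356,708,777.75| = THB 12,387,563.

THB 12,387,563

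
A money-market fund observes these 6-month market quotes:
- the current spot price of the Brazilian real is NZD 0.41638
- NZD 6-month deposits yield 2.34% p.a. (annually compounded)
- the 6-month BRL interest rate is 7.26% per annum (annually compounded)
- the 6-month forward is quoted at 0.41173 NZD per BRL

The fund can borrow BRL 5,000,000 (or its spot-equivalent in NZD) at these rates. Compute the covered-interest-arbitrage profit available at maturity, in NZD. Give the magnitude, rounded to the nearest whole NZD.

T = 6/12 years.
Invest the BRL and cover forward: 5,000,000 × 1.035664038 × 0.41173 = NZD 2,132,069.77.
Convert at spot and invest in NZD: 5,000,000 × 0.41638 × 1.011632344 = NZD 2,106,117.38.
The quoted forward overvalues BRL, so borrow NZD, buy BRL at spot, deposit the BRL at 7.26%, and sell the proceeds forward at 0.41173.
Arbitrage profit = |2,132,069.77 − 2,106,117.38| = NZD 25,952.

NZD 25,952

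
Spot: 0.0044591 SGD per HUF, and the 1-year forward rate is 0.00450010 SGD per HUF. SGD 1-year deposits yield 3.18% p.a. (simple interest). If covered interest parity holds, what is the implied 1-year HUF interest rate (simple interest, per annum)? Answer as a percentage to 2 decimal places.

2.24%

T = 1 year.
By CIP, F/S equals the SGD-to-HUF growth ratio: 0.0045001/0.0044591 = 1.0091947.
The SGD side grows by 1 + 0.0318×1 = 1.031800.
That pins the HUF growth at 1.0223993.
(1.0223993 − 1)/T = 0.022399, i.e. 2.24%.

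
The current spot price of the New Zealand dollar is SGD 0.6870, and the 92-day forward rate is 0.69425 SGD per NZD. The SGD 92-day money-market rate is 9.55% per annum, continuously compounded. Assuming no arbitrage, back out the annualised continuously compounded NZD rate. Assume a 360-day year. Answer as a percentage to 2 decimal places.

5.44%

T = 92/360 years.
F/S = 0.69425/0.687 = 1.0105531 = (growth of SGD) / (growth of NZD).
SGD growth factor: e^(0.0955×92/360) = 1.0247058.
Hence g_NZD = 1.0140049.
Take logs: ln 1.0140049 / (92/360) = 0.054422, so 5.44%.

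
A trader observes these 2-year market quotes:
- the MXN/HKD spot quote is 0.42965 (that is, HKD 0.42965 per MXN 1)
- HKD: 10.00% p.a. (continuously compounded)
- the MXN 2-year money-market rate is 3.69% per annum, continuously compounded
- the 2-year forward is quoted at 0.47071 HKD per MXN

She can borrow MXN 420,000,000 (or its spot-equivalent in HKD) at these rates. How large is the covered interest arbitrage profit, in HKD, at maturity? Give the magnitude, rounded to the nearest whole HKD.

HKD 7,565,597

T = 2 years.
Invest the MXN and cover forward: 420,000,000 × 1.07659146567 × 0.47071 = HKD 212,840,194.90.
Convert at spot and invest in HKD: 420,000,000 × 0.42965 × 1.22140275816 = HKD 220,405,791.92.
The quoted forward undervalues MXN, so borrow MXN, convert to HKD at spot, deposit the HKD at 10.00%, and buy MXN forward at 0.47071 to cover the loan.
The gap between the two covered legs is HKD 7,565,597.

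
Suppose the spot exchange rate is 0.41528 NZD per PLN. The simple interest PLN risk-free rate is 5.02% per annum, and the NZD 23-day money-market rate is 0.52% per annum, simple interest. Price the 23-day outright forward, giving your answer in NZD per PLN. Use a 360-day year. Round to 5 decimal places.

T = 23/360 years.
NZD growth factor: 1 + 0.0052×23/360 = 1.0003322.
PLN growth factor: 1 + 0.0502×23/360 = 1.0032072.
Forward (NZD per PLN) = 0.41528 × 1.0003322 / 1.0032072 = 0.4140899.

0.41409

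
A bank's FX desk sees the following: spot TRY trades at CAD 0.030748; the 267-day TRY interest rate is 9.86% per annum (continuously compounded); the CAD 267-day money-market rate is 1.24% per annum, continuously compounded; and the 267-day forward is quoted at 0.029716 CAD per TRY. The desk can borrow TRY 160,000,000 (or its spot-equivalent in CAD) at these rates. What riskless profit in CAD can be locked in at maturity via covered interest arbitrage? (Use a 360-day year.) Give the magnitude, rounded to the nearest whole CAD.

CAD 150,148

T = 267/360 years.
Invest the TRY and cover forward: 160,000,000 × 1.075868598 × 0.029716 = CAD 5,115,281.80.
Convert at spot and invest in CAD: 160,000,000 × 0.030748 × 1.009239086 = CAD 4,965,133.35.
The quoted forward overvalues TRY, so borrow CAD, buy TRY at spot, deposit the TRY at 9.86%, and sell the proceeds forward at 0.029716.
Profit = 5,115,281.80 − 4,965,133.35 = CAD 150,148.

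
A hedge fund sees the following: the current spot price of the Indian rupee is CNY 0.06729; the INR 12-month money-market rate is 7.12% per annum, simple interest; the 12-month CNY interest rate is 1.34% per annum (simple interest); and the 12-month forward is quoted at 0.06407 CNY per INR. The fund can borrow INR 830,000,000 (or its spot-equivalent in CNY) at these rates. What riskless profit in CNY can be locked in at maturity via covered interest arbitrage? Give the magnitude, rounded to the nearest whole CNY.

CNY 365,281

T = 1 year.
Keep in INR, deliver into the forward: 830,000,000·1.071200·0.06407 = CNY 56,964,380.72.
Swap to CNY now, deposit: 830,000,000·0.06729·1.013400 = CNY 56,599,099.38.
The quoted forward overvalues INR, so borrow CNY, buy INR at spot, deposit the INR at 7.12%, and sell the proceeds forward at 0.06407.
Profit = 56,964,380.72 − 56,599,099.38 = CNY 365,281.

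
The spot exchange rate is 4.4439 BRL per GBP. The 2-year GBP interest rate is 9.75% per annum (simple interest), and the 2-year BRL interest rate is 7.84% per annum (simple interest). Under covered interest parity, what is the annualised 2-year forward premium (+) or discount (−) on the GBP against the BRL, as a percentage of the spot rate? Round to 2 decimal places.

T = 2 years.
F = S · g_BRL/g_GBP = 4.4439 × 1.156800/1.195000 = 4.3018439.
Annualised premium = (F − S)/S × (1/T) = (4.3018439 − 4.4439)/4.4439 ÷ 2 = -1.60%.

-1.60%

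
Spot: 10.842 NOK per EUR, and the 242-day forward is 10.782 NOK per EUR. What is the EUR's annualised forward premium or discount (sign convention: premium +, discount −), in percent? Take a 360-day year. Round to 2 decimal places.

T = 242/360 years.
EUR trades forward at -0.55340% vs spot over the period.
Annualise by dividing by T: -0.0055340 / (242/360) = -0.008232 → -0.82%.

-0.82%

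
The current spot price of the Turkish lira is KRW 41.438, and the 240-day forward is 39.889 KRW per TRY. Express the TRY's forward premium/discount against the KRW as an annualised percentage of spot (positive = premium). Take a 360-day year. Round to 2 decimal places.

-5.61%

T = 240/360 years.
Period premium: (39.889 − 41.438)/41.438 = -0.0373811.
Per annum: -0.0373811 / (240/360) = -0.056072 = -5.61%.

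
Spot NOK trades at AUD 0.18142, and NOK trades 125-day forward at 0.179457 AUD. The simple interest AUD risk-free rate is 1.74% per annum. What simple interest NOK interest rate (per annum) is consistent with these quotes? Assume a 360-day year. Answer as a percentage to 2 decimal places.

T = 125/360 years.
CIP gives F = S · g_AUD/g_NOK, so g_AUD/g_NOK = 0.179457/0.18142 = 0.9891798.
The AUD side grows by 1 + 0.0174×125/360 = 1.0060417.
That pins the NOK growth at 1.0170463.
(1.0170463 − 1)/T = 0.049093, i.e. 4.91%.

4.91%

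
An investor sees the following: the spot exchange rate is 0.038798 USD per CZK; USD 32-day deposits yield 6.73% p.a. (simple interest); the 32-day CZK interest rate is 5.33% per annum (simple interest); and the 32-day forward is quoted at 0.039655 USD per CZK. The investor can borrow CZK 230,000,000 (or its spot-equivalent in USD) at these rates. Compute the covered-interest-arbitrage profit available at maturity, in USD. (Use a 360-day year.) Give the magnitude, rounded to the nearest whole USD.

USD 186,939

T = 32/360 years.
Invest the CZK and cover forward: 230,000,000 × 1.004737778 × 0.039655 = USD 9,163,861.61.
Convert at spot and invest in USD: 230,000,000 × 0.038798 × 1.005982222 = USD 8,976,922.60.
The quoted forward overvalues CZK, so borrow USD, buy CZK at spot, deposit the CZK at 5.33%, and sell the proceeds forward at 0.039655.
Profit = 9,163,861.61 − 8,976,922.60 = USD 186,939.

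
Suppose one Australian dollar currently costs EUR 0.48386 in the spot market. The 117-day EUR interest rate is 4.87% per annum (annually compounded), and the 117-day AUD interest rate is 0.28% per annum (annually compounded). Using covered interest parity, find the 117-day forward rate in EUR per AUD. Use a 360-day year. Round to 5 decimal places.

0.49095

T = 117/360 years.
Growth of 1 EUR over T: (1 + 0.0487)^(117/360) = 1.0155742.
Growth of 1 AUD over T: (1 + 0.0028)^(117/360) = 1.0009091.
Forward (EUR per AUD) = 0.48386 × 1.0155742 / 1.0009091 = 0.4909494.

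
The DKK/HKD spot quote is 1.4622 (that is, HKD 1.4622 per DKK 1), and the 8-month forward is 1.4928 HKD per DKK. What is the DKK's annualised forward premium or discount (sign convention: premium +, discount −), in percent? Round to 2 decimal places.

+3.14%

T = 8/12 years.
DKK trades forward at +2.09274% vs spot over the period.
×(1/T) gives 3.14% p.a.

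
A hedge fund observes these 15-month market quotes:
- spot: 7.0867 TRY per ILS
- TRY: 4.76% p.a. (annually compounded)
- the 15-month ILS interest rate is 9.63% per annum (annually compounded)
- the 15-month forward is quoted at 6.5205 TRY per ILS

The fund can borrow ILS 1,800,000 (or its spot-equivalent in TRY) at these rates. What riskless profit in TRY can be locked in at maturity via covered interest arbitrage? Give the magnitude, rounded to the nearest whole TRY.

TRY 353,166

T = 15/12 years.
Invest the ILS and cover forward: 1,800,000 × 1.1217905254 × 6.5205 = TRY 13,166,343.22.
Convert at spot and invest in TRY: 1,800,000 × 7.0867 × 1.0598498976 = TRY 13,519,508.88.
The quoted forward undervalues ILS, so borrow ILS, convert to TRY at spot, deposit the TRY at 4.76%, and buy ILS forward at 6.5205 to cover the loan.
Profit = 13,519,508.88 − 13,166,343.22 = TRY 353,166.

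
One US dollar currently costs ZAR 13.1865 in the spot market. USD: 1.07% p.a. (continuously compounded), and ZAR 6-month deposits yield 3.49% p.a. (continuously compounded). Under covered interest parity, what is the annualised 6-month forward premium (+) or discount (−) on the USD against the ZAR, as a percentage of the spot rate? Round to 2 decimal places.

+2.43%

T = 6/12 years.
F = S · g_ZAR/g_USD = 13.1865 × 1.0176031/1.0053643 = 13.3470258.
Annualised premium = (F − S)/S × (1/T) = (13.3470258 − 13.1865)/13.1865 ÷ (6/12) = 2.43%.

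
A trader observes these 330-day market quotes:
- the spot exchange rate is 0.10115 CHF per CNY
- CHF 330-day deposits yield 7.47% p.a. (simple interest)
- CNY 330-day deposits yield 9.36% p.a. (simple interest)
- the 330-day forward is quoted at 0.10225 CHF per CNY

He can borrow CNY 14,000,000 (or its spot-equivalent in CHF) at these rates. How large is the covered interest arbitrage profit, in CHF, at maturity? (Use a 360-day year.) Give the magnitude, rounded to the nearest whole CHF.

T = 330/360 years.
Route A — deposit CNY, sell forward: 14,000,000 × 1.085800 × 0.10225 = CHF 1,554,322.70.
Route B — convert at spot, deposit CHF: 14,000,000 × 0.10115 × 1.068475 = CHF 1,513,067.45.
The quoted forward overvalues CNY, so borrow CHF, buy CNY at spot, deposit the CNY at 9.36%, and sell the proceeds forward at 0.10225.
Arbitrage profit = |1,554,322.70 − 1,513,067.45| = CHF 41,255.

CHF 41,255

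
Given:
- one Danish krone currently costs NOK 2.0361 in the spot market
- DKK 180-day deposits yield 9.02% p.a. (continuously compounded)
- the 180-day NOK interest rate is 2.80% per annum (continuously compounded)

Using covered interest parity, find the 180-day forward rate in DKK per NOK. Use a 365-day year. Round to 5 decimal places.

T = 180/365 years.
NOK growth factor: e^(0.0280×180/365) = 1.013904.
Growth of 1 DKK over T: e^(0.0902×180/365) = 1.0454864.
CIP: F = S · (grow NOK)/(grow DKK) = 2.0361 × 1.013904/1.0454864 = 1.974593 NOK per DKK.
Invert for DKK per NOK: 1 / 1.974593 = 0.50643.

0.50643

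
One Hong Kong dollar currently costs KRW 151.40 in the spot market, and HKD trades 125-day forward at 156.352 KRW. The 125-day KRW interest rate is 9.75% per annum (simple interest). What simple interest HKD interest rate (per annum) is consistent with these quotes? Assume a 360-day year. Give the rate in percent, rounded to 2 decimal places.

0.32%

T = 125/360 years.
F/S = 156.352/151.4 = 1.0327081 = (growth of KRW) / (growth of HKD).
The KRW side grows by 1 + 0.0975×125/360 = 1.0338542.
That pins the HKD growth at 1.0011098.
(1.0011098 − 1)/T = 0.003196, i.e. 0.32%.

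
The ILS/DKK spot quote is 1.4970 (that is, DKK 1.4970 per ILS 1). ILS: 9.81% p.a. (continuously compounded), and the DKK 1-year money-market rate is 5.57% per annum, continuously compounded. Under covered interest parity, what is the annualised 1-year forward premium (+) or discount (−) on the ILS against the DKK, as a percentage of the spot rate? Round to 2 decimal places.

-4.15%

T = 1 year.
CIP forward (DKK per ILS) = 1.497 × 1.0572805/1.1030731 = 1.4348541.
Annualised premium = (F − S)/S × (1/T) = (1.4348541 − 1.497)/1.497 ÷ 1 = -4.15%.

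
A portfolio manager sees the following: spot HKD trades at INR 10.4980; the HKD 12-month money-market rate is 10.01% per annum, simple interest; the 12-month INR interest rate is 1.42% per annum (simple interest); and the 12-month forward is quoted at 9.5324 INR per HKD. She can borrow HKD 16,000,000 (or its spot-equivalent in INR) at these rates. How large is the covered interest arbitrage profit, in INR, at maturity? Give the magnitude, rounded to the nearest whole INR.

T = 1 year.
Invest the HKD and cover forward: 16,000,000 × 1.100100 × 9.5324 = INR 167,785,491.84.
Convert at spot and invest in INR: 16,000,000 × 10.4980 × 1.014200 = INR 170,353,145.60.
The quoted forward undervalues HKD, so borrow HKD, convert to INR at spot, deposit the INR at 1.42%, and buy HKD forward at 9.5324 to cover the loan.
Profit = 170,353,145.60 − 167,785,491.84 = INR 2,567,654.

INR 2,567,654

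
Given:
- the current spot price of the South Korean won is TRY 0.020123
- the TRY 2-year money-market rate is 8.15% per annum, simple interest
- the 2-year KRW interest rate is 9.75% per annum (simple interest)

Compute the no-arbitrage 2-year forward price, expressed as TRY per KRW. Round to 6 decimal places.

0.019584

T = 2 years.
TRY growth factor: 1 + 0.0815×2 = 1.163000.
Growth of 1 KRW over T: 1 + 0.0975×2 = 1.195000.
So F = 0.020123 × 1.163000 / 1.195000 = 0.01958414 (TRY/KRW).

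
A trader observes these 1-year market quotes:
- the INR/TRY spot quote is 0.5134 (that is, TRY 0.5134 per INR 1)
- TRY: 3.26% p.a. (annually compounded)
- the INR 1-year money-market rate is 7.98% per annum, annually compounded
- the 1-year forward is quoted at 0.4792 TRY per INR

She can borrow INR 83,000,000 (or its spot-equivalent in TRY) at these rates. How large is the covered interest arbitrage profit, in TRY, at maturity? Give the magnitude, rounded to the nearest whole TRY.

TRY 1,053,824

T = 1 year.
Invest the INR and cover forward: 83,000,000 × 1.079800 × 0.4792 = TRY 42,947,533.28.
Convert at spot and invest in TRY: 83,000,000 × 0.5134 × 1.032600 = TRY 44,001,357.72.
The quoted forward undervalues INR, so borrow INR, convert to TRY at spot, deposit the TRY at 3.26%, and buy INR forward at 0.4792 to cover the loan.
Arbitrage profit = |42,947,533.28 − 44,001,357.72| = TRY 1,053,824.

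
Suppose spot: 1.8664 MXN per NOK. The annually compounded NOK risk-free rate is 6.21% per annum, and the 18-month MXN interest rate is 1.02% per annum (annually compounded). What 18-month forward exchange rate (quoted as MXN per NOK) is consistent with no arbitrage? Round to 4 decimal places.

T = 18/12 years.
Growth of 1 MXN over T: (1 + 0.0102)^(18/12) = 1.0153389.
NOK growth factor: (1 + 0.0621)^(18/12) = 1.0945815.
CIP: F = S · (grow MXN)/(grow NOK) = 1.8664 × 1.0153389/1.0945815 = 1.731281 MXN per NOK.

1.7313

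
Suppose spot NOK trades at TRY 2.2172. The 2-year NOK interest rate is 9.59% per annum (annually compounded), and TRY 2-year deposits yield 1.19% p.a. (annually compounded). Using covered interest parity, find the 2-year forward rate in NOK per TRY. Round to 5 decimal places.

0.52901

T = 2 years.
TRY growth factor: (1 + 0.0119)^2 = 1.0239416.
Growth of 1 NOK over T: (1 + 0.0959)^2 = 1.2009968.
Forward (TRY per NOK) = 2.2172 × 1.0239416 / 1.2009968 = 1.890333.
Quoted the other way: 1/1.890333 = 0.52901 NOK per TRY.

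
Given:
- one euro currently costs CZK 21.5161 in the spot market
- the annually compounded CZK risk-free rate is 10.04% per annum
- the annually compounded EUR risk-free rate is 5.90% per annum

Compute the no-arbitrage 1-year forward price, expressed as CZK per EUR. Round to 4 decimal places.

22.3572

T = 1 year.
CZK accumulates by (1 + 0.1004)^1 = 1.100400.
Growth of 1 EUR over T: (1 + 0.0590)^1 = 1.059000.
Forward (CZK per EUR) = 21.5161 × 1.100400 / 1.059000 = 22.357239.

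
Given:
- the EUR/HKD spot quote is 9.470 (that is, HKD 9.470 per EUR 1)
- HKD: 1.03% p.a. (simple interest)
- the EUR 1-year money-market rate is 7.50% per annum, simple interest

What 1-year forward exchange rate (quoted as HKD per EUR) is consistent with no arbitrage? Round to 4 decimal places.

T = 1 year.
Growth of 1 HKD over T: 1 + 0.0103×1 = 1.010300.
Growth of 1 EUR over T: 1 + 0.0750×1 = 1.075000.
So F = 9.47 × 1.010300 / 1.075000 = 8.900038 (HKD/EUR).

8.9000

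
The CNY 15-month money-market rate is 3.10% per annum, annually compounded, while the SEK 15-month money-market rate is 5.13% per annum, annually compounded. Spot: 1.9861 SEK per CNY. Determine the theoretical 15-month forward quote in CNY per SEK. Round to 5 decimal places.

0.49138

T = 15/12 years.
SEK accumulates by (1 + 0.0513)^(15/12) = 1.064531.
Growth of 1 CNY over T: (1 + 0.0310)^(15/12) = 1.038899.
So F = 1.9861 × 1.064531 / 1.038899 = 2.035102 (SEK/CNY).
Invert for CNY per SEK: 1 / 2.035102 = 0.49138.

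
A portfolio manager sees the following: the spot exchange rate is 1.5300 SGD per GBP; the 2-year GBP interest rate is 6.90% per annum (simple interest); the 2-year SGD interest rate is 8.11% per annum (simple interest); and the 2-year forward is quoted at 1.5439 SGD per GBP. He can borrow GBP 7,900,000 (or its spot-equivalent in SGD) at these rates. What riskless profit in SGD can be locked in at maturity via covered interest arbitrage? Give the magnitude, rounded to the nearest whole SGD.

SGD 167,542

T = 2 years.
Route A — deposit GBP, sell forward: 7,900,000 × 1.138000 × 1.5439 = SGD 13,879,969.78.
Route B — convert at spot, deposit SGD: 7,900,000 × 1.5300 × 1.162200 = SGD 14,047,511.40.
The quoted forward undervalues GBP, so borrow GBP, convert to SGD at spot, deposit the SGD at 8.11%, and buy GBP forward at 1.5439 to cover the loan.
Arbitrage profit = |13,879,969.78 − 14,047,511.40| = SGD 167,542.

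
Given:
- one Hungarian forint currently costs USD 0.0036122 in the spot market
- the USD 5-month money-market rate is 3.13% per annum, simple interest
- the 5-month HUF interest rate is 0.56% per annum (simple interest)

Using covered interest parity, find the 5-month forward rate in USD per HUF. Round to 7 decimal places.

T = 5/12 years.
USD growth factor: 1 + 0.0313×5/12 = 1.0130417.
Growth of 1 HUF over T: 1 + 0.0056×5/12 = 1.0023333.
CIP: F = S · (grow USD)/(grow HUF) = 0.0036122 × 1.0130417/1.0023333 = 0.003650791 USD per HUF.

0.0036508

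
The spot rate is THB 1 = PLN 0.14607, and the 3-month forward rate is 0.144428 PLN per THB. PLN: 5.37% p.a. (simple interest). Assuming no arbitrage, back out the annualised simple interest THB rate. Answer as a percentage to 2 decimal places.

9.98%

T = 3/12 years.
By CIP, F/S equals the PLN-to-THB growth ratio: 0.144428/0.14607 = 0.9887588.
The PLN side grows by 1 + 0.0537×3/12 = 1.013425.
That pins the THB growth at 1.0249466.
(1.0249466 − 1)/T = 0.099786, i.e. 9.98%.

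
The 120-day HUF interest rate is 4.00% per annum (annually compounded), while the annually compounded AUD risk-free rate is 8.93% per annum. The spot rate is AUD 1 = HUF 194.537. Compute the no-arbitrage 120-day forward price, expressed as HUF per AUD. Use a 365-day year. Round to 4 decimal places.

191.5973

T = 120/365 years.
Growth of 1 HUF over T: (1 + 0.0400)^(120/365) = 1.012977973.
AUD growth factor: (1 + 0.0893)^(120/365) = 1.028520324.
CIP: F = S · (grow HUF)/(grow AUD) = 194.537 × 1.012977973/1.028520324 = 191.597279 HUF per AUD.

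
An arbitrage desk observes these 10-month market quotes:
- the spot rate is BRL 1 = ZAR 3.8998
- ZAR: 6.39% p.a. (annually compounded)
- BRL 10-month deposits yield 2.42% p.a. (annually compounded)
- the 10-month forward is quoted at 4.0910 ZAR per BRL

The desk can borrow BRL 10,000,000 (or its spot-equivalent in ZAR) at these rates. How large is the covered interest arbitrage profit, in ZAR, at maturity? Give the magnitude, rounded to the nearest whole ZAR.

T = 10/12 years.
Invest the BRL and cover forward: 10,000,000 × 1.020126375 × 4.0910 = ZAR 41,733,370.00.
Convert at spot and invest in ZAR: 10,000,000 × 3.8998 × 1.0529732557 = ZAR 41,063,851.03.
The quoted forward overvalues BRL, so borrow ZAR, buy BRL at spot, deposit the BRL at 2.42%, and sell the proceeds forward at 4.0910.
The gap between the two covered legs is ZAR 669,519.

ZAR 669,519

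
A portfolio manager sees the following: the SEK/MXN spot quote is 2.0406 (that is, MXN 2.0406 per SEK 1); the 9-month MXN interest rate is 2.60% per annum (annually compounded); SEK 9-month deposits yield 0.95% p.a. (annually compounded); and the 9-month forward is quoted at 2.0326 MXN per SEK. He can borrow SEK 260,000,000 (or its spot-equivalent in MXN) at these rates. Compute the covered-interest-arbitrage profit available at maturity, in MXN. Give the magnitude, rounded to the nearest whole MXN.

T = 9/12 years.
Keep in SEK, deliver into the forward: 260,000,000·1.00711657238·2.0326 = MXN 532,236,937.71.
Swap to MXN now, deposit: 260,000,000·2.0406·1.01943730169 = MXN 540,868,577.04.
The quoted forward undervalues SEK, so borrow SEK, convert to MXN at spot, deposit the MXN at 2.60%, and buy SEK forward at 2.0326 to cover the loan.
Arbitrage profit = |532,236,937.71 − 540,868,577.04| = MXN 8,631,639.

MXN 8,631,639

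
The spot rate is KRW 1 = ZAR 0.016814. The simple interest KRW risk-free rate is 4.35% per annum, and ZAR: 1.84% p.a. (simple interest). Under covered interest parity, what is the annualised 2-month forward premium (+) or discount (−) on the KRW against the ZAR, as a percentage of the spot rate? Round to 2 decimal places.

T = 2/12 years.
F = S · g_ZAR/g_KRW = 0.016814 × 1.0030667/1.007250 = 0.016744168.
Annualised premium = (F − S)/S × (1/T) = (0.016744168 − 0.016814)/0.016814 ÷ (2/12) = -2.49%.

-2.49%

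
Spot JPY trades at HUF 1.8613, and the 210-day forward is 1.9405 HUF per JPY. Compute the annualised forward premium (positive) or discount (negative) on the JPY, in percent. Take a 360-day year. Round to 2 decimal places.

+7.29%

T = 210/360 years.
JPY trades forward at +4.25509% vs spot over the period.
Annualise by dividing by T: 0.0425509 / (210/360) = 0.072944 → 7.29%.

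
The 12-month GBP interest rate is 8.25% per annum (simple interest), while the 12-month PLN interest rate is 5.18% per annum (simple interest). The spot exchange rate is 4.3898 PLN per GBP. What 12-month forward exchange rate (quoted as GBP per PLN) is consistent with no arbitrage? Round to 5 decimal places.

T = 1 year.
PLN growth factor: 1 + 0.0518×1 = 1.051800.
GBP accumulates by 1 + 0.0825×1 = 1.082500.
Forward (PLN per GBP) = 4.3898 × 1.051800 / 1.082500 = 4.265304.
Invert for GBP per PLN: 1 / 4.265304 = 0.23445.

0.23445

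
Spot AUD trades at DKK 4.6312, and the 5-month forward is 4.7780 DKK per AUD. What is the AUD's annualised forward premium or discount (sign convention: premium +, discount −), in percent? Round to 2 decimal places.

+7.61%

T = 5/12 years.
Period premium: (4.7780 − 4.6312)/4.6312 = 0.0316980.
Annualise by dividing by T: 0.0316980 / (5/12) = 0.076075 → 7.61%.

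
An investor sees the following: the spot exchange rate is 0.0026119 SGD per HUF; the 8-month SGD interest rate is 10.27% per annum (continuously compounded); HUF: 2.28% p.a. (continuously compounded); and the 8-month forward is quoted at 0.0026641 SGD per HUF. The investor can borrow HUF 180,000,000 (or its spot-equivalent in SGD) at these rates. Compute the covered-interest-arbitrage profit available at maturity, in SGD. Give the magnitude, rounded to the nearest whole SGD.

SGD 16,576

T = 8/12 years.
Route A — deposit HUF, sell forward: 180,000,000 × 1.01531611 × 0.0026641 = SGD 486,882.66.
Route B — convert at spot, deposit SGD: 180,000,000 × 0.0026119 × 1.07086493 = SGD 503,458.58.
The quoted forward undervalues HUF, so borrow HUF, convert to SGD at spot, deposit the SGD at 10.27%, and buy HUF forward at 0.0026641 to cover the loan.
Profit = 503,458.58 − 486,882.66 = SGD 16,576.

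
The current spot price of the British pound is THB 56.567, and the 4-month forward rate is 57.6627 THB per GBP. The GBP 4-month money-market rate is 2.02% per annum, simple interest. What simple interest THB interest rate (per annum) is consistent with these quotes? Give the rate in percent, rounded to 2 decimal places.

T = 4/12 years.
CIP gives F = S · g_THB/g_GBP, so g_THB/g_GBP = 57.6627/56.567 = 1.0193700.
GBP growth factor: 1 + 0.0202×4/12 = 1.0067333.
Hence g_THB = 1.0262337.
(1.0262337 − 1)/T = 0.078701, i.e. 7.87%.

7.87%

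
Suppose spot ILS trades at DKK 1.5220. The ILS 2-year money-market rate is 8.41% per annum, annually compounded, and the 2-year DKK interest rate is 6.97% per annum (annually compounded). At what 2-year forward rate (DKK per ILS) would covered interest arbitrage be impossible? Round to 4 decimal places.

1.4818

T = 2 years.
Growth of 1 DKK over T: (1 + 0.0697)^2 = 1.1442581.
ILS accumulates by (1 + 0.0841)^2 = 1.1752728.
So F = 1.522 × 1.1442581 / 1.1752728 = 1.481835 (DKK/ILS).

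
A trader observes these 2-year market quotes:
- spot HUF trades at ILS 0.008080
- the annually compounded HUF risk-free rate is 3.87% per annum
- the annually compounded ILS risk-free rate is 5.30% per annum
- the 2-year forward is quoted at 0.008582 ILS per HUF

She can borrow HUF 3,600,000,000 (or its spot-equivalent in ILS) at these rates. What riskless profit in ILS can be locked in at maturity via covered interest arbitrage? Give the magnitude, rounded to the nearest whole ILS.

ILS 1,079,724

T = 2 years.
Keep in HUF, deliver into the forward: 3,600,000,000·1.07889769·0.008582 = ILS 33,332,759.91.
Swap to ILS now, deposit: 3,600,000,000·0.008080·1.108809 = ILS 32,253,036.19.
The quoted forward overvalues HUF, so borrow ILS, buy HUF at spot, deposit the HUF at 3.87%, and sell the proceeds forward at 0.008582.
Profit = 33,332,759.91 − 32,253,036.19 = ILS 1,079,724.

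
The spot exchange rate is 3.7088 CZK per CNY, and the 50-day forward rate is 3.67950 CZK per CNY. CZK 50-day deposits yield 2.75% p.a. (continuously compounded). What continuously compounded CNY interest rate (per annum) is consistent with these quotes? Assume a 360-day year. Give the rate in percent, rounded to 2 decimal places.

T = 50/360 years.
By CIP, F/S equals the CZK-to-CNY growth ratio: 3.6795/3.7088 = 0.9920999.
The CZK side grows by e^(0.0275×50/360) = 1.0038267.
Hence g_CNY = 1.0118202.
Take logs: ln 1.0118202 / (50/360) = 0.084606, so 8.46%.

8.46%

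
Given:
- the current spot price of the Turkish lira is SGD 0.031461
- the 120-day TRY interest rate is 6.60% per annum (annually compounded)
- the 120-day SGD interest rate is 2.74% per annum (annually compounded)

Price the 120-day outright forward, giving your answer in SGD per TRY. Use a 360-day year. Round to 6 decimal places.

0.031077

T = 120/360 years.
SGD growth factor: (1 + 0.0274)^(120/360) = 1.0090512.
TRY accumulates by (1 + 0.0660)^(120/360) = 1.021533.
Forward (SGD per TRY) = 0.031461 × 1.0090512 / 1.021533 = 0.03107659.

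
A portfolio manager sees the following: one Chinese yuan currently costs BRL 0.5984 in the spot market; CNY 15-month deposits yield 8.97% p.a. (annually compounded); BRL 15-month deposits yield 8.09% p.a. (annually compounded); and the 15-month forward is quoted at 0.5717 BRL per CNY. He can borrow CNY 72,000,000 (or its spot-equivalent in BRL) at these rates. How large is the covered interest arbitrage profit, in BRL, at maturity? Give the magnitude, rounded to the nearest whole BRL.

T = 15/12 years.
Keep in CNY, deliver into the forward: 72,000,000·1.1133550635·0.5717 = BRL 45,828,366.47.
Swap to BRL now, deposit: 72,000,000·0.5984·1.102127645 = BRL 47,484,949.16.
The quoted forward undervalues CNY, so borrow CNY, convert to BRL at spot, deposit the BRL at 8.09%, and buy CNY forward at 0.5717 to cover the loan.
Profit = 47,484,949.16 − 45,828,366.47 = BRL 1,656,583.

BRL 1,656,583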